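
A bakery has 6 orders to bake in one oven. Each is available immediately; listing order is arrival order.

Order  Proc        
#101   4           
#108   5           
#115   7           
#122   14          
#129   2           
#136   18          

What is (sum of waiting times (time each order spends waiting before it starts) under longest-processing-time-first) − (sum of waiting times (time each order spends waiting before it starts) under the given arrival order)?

90

LPT (decreasing processing time): #136 #122 #115 #108 #101 #129.
#136: waits 0, runs 0→18
#122: waits 18, runs 18→32
#115: waits 32, runs 32→39
#108: waits 39, runs 39→44
#101: waits 44, runs 44→48
#129: waits 48, runs 48→50
Sum = 0+18+32+39+44+48 = 181.
FIFO (arrival order): #101 #108 #115 #122 #129 #136.
#101: waits 0, runs 0→4
#108: waits 4, runs 4→9
#115: waits 9, runs 9→16
#122: waits 16, runs 16→30
#129: waits 30, runs 30→32
#136: waits 32, runs 32→50
Sum = 0+4+9+16+30+32 = 91.
Difference = 181 − 91 = 90.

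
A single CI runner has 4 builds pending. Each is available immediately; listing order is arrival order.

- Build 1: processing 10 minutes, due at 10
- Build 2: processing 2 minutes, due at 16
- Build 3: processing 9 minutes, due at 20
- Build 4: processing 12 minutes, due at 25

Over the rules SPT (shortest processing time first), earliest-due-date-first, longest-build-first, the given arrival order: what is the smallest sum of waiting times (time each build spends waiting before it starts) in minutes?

SPT (increasing processing time): Build 2 Build 3 Build 1 Build 4.
Build 2: waits 0, runs 0→2
Build 3: waits 2, runs 2→11
Build 1: waits 11, runs 11→21
Build 4: waits 21, runs 21→33
Sum = 0+2+11+21 = 34.
EDD (increasing due date): Build 1 Build 2 Build 3 Build 4.
Build 1: waits 0, runs 0→10
Build 2: waits 10, runs 10→12
Build 3: waits 12, runs 12→21
Build 4: waits 21, runs 21→33
Sum = 0+10+12+21 = 43.
LPT (decreasing processing time): Build 4 Build 1 Build 3 Build 2.
Build 4: waits 0, runs 0→12
Build 1: waits 12, runs 12→22
Build 3: waits 22, runs 22→31
Build 2: waits 31, runs 31→33
Sum = 0+12+22+31 = 65.
FIFO (arrival order): Build 1 Build 2 Build 3 Build 4.
Build 1: waits 0, runs 0→10
Build 2: waits 10, runs 10→12
Build 3: waits 12, runs 12→21
Build 4: waits 21, runs 21→33
Sum = 0+10+12+21 = 43.
SPT 34, EDD 43, LPT 65, FIFO 43 → minimum 34.

34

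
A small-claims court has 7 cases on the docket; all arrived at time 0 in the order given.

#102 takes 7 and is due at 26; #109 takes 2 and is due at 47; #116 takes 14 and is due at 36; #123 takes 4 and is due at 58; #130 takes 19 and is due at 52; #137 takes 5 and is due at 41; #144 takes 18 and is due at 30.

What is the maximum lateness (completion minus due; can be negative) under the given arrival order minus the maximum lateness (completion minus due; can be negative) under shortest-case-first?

FIFO (arrival order): #102 #109 #116 #123 #130 #137 #144.
#102: 0→7, due 26, lateness -19
#109: 7→9, due 47, lateness -38
#116: 9→23, due 36, lateness -13
#123: 23→27, due 58, lateness -31
#130: 27→46, due 52, lateness -6
#137: 46→51, due 41, lateness 10
#144: 51→69, due 30, lateness 39
Maximum = 39.
SPT (increasing processing time): #109 #123 #137 #102 #116 #144 #130.
#109: 0→2, due 47, lateness -45
#123: 2→6, due 58, lateness -52
#137: 6→11, due 41, lateness -30
#102: 11→18, due 26, lateness -8
#116: 18→32, due 36, lateness -4
#144: 32→50, due 30, lateness 20
#130: 50→69, due 52, lateness 17
Maximum = 20.
Difference = 39 − 20 = 19.

19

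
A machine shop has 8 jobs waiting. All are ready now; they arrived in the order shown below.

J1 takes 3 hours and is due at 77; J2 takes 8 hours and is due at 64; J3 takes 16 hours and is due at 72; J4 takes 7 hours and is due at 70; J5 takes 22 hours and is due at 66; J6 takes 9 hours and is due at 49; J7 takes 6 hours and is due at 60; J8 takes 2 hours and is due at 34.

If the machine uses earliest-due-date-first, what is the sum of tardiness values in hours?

EDD (increasing due date): J8 J6 J7 J2 J5 J4 J3 J1.
J8: 0→2, due 34, tardiness 0
J6: 2→11, due 49, tardiness 0
J7: 11→17, due 60, tardiness 0
J2: 17→25, due 64, tardiness 0
J5: 25→47, due 66, tardiness 0
J4: 47→54, due 70, tardiness 0
J3: 54→70, due 72, tardiness 0
J1: 70→73, due 77, tardiness 0
Sum = 0+0+0+0+0+0+0+0 = 0.

0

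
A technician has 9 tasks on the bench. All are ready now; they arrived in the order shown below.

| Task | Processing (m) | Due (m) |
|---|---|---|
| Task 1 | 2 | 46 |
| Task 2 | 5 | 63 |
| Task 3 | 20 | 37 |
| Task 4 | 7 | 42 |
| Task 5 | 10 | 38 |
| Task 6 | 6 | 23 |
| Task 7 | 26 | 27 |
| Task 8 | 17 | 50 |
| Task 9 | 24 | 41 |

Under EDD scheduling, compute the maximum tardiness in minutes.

62

EDD (increasing due date): Task 6 Task 7 Task 3 Task 5 Task 9 Task 4 Task 1 Task 8 Task 2.
Task 6: 0→6, due 23, tardiness 0
Task 7: 6→32, due 27, tardiness 5
Task 3: 32→52, due 37, tardiness 15
Task 5: 52→62, due 38, tardiness 24
Task 9: 62→86, due 41, tardiness 45
Task 4: 86→93, due 42, tardiness 51
Task 1: 93→95, due 46, tardiness 49
Task 8: 95→112, due 50, tardiness 62
Task 2: 112→117, due 63, tardiness 54
Maximum = 62.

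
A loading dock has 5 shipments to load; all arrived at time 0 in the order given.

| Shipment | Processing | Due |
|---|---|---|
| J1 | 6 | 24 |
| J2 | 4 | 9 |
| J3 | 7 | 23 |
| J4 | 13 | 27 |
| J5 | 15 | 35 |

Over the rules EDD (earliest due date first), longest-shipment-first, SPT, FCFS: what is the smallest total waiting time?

EDD (increasing due date): J2 J3 J1 J4 J5.
J2: waits 0, runs 0→4
J3: waits 4, runs 4→11
J1: waits 11, runs 11→17
J4: waits 17, runs 17→30
J5: waits 30, runs 30→45
Sum = 0+4+11+17+30 = 62.
LPT (decreasing processing time): J5 J4 J3 J1 J2.
J5: waits 0, runs 0→15
J4: waits 15, runs 15→28
J3: waits 28, runs 28→35
J1: waits 35, runs 35→41
J2: waits 41, runs 41→45
Sum = 0+15+28+35+41 = 119.
SPT (increasing processing time): J2 J1 J3 J4 J5.
J2: waits 0, runs 0→4
J1: waits 4, runs 4→10
J3: waits 10, runs 10→17
J4: waits 17, runs 17→30
J5: waits 30, runs 30→45
Sum = 0+4+10+17+30 = 61.
FIFO (arrival order): J1 J2 J3 J4 J5.
J1: waits 0, runs 0→6
J2: waits 6, runs 6→10
J3: waits 10, runs 10→17
J4: waits 17, runs 17→30
J5: waits 30, runs 30→45
Sum = 0+6+10+17+30 = 63.
EDD 62, LPT 119, SPT 61, FIFO 63 → minimum 61.

61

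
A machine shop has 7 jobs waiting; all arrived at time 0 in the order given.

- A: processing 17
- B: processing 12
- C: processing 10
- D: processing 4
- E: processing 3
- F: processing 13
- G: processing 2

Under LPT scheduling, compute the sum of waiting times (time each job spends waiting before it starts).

256

LPT (decreasing processing time): A F B C D E G.
A: waits 0, runs 0→17
F: waits 17, runs 17→30
B: waits 30, runs 30→42
C: waits 42, runs 42→52
D: waits 52, runs 52→56
E: waits 56, runs 56→59
G: waits 59, runs 59→61
Sum = 0+17+30+42+52+56+59 = 256.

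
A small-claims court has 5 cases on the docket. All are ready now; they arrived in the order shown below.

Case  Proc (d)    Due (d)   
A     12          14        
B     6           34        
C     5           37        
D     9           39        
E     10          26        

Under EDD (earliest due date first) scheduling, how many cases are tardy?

1

EDD (increasing due date): A E B C D.
A: 0→12, due 14, tardiness 0
E: 12→22, due 26, tardiness 0
B: 22→28, due 34, tardiness 0
C: 28→33, due 37, tardiness 0
D: 33→42, due 39, tardiness 3
Late cases: 1.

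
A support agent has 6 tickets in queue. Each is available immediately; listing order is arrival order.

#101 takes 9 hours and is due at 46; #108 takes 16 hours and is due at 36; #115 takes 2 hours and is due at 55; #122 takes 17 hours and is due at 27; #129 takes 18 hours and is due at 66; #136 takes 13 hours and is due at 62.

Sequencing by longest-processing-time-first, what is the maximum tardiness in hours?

LPT (decreasing processing time): #129 #122 #108 #136 #101 #115.
#129: 0→18, due 66, tardiness 0
#122: 18→35, due 27, tardiness 8
#108: 35→51, due 36, tardiness 15
#136: 51→64, due 62, tardiness 2
#101: 64→73, due 46, tardiness 27
#115: 73→75, due 55, tardiness 20
Maximum = 27.

27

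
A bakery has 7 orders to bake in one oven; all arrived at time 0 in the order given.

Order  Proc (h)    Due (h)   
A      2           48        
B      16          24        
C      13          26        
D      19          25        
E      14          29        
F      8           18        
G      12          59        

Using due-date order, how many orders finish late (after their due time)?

EDD (increasing due date): F B D C E A G.
F: 0→8, due 18, tardiness 0
B: 8→24, due 24, tardiness 0
D: 24→43, due 25, tardiness 18
C: 43→56, due 26, tardiness 30
E: 56→70, due 29, tardiness 41
A: 70→72, due 48, tardiness 24
G: 72→84, due 59, tardiness 25
Late orders: 5.

5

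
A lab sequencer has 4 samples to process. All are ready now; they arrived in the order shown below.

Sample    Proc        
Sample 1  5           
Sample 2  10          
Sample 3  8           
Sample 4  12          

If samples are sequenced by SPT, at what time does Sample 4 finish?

SPT (increasing processing time): Sample 1 Sample 3 Sample 2 Sample 4.
Sample 1: 0→5
Sample 3: 5→13
Sample 2: 13→23
Sample 4: 23→35

35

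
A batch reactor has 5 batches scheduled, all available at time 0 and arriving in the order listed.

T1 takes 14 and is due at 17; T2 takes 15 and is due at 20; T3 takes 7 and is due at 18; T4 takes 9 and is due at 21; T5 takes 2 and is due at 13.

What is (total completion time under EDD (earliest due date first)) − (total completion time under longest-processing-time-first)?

EDD (increasing due date): T5 T1 T3 T2 T4.
T5: 0→2
T1: 2→16
T3: 16→23
T2: 23→38
T4: 38→47
Sum = 2+16+23+38+47 = 126.
LPT (decreasing processing time): T2 T1 T4 T3 T5.
T2: 0→15
T1: 15→29
T4: 29→38
T3: 38→45
T5: 45→47
Sum = 15+29+38+45+47 = 174.
Difference = 126 − 174 = -48.

-48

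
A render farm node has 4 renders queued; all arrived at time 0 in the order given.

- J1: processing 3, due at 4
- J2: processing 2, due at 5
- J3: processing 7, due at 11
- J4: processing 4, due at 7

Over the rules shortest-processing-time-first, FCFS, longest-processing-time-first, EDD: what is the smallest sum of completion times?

SPT (increasing processing time): J2 J1 J4 J3.
J2: 0→2
J1: 2→5
J4: 5→9
J3: 9→16
Sum = 2+5+9+16 = 32.
FIFO (arrival order): J1 J2 J3 J4.
J1: 0→3
J2: 3→5
J3: 5→12
J4: 12→16
Sum = 3+5+12+16 = 36.
LPT (decreasing processing time): J3 J4 J1 J2.
J3: 0→7
J4: 7→11
J1: 11→14
J2: 14→16
Sum = 7+11+14+16 = 48.
EDD (increasing due date): J1 J2 J4 J3.
J1: 0→3
J2: 3→5
J4: 5→9
J3: 9→16
Sum = 3+5+9+16 = 33.
SPT 32, FIFO 36, LPT 48, EDD 33 → minimum 32.

32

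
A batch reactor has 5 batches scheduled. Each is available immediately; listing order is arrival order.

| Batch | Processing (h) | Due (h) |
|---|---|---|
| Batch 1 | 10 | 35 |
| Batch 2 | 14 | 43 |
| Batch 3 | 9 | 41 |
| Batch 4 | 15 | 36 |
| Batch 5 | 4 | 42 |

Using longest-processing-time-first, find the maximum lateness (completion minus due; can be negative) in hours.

10

LPT (decreasing processing time): Batch 4 Batch 2 Batch 1 Batch 3 Batch 5.
Batch 4: 0→15, due 36, lateness -21
Batch 2: 15→29, due 43, lateness -14
Batch 1: 29→39, due 35, lateness 4
Batch 3: 39→48, due 41, lateness 7
Batch 5: 48→52, due 42, lateness 10
Maximum = 10.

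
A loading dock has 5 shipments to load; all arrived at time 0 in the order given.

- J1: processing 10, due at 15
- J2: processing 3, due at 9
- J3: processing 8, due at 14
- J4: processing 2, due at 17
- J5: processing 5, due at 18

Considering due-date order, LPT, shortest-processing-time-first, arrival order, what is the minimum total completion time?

63

EDD (increasing due date): J2 J3 J1 J4 J5.
J2: 0→3
J3: 3→11
J1: 11→21
J4: 21→23
J5: 23→28
Sum = 3+11+21+23+28 = 86.
LPT (decreasing processing time): J1 J3 J5 J2 J4.
J1: 0→10
J3: 10→18
J5: 18→23
J2: 23→26
J4: 26→28
Sum = 10+18+23+26+28 = 105.
SPT (increasing processing time): J4 J2 J5 J3 J1.
J4: 0→2
J2: 2→5
J5: 5→10
J3: 10→18
J1: 18→28
Sum = 2+5+10+18+28 = 63.
FIFO (arrival order): J1 J2 J3 J4 J5.
J1: 0→10
J2: 10→13
J3: 13→21
J4: 21→23
J5: 23→28
Sum = 10+13+21+23+28 = 95.
EDD 86, LPT 105, SPT 63, FIFO 95 → minimum 63.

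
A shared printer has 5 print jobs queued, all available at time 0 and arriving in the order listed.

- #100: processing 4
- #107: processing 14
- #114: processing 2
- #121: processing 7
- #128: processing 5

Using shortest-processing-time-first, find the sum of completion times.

69

SPT (increasing processing time): #114 #100 #128 #121 #107.
#114: 0→2
#100: 2→6
#128: 6→11
#121: 11→18
#107: 18→32
Sum = 2+6+11+18+32 = 69.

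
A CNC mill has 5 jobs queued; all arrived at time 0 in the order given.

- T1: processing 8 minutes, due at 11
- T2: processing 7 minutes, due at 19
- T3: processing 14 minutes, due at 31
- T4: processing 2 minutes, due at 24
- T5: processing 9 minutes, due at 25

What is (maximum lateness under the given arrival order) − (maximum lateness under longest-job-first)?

-5

FIFO (arrival order): T1 T2 T3 T4 T5.
T1: 0→8, due 11, lateness -3
T2: 8→15, due 19, lateness -4
T3: 15→29, due 31, lateness -2
T4: 29→31, due 24, lateness 7
T5: 31→40, due 25, lateness 15
Maximum = 15.
LPT (decreasing processing time): T3 T5 T1 T2 T4.
T3: 0→14, due 31, lateness -17
T5: 14→23, due 25, lateness -2
T1: 23→31, due 11, lateness 20
T2: 31→38, due 19, lateness 19
T4: 38→40, due 24, lateness 16
Maximum = 20.
Difference = 15 − 20 = -5.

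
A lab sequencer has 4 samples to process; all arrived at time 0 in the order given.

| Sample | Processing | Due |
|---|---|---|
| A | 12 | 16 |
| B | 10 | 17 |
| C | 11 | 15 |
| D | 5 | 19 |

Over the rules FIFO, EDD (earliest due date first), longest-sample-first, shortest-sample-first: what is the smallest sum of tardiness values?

33

FIFO (arrival order): A B C D.
A: 0→12, due 16, tardiness 0
B: 12→22, due 17, tardiness 5
C: 22→33, due 15, tardiness 18
D: 33→38, due 19, tardiness 19
Sum = 0+5+18+19 = 42.
EDD (increasing due date): C A B D.
C: 0→11, due 15, tardiness 0
A: 11→23, due 16, tardiness 7
B: 23→33, due 17, tardiness 16
D: 33→38, due 19, tardiness 19
Sum = 0+7+16+19 = 42.
LPT (decreasing processing time): A C B D.
A: 0→12, due 16, tardiness 0
C: 12→23, due 15, tardiness 8
B: 23→33, due 17, tardiness 16
D: 33→38, due 19, tardiness 19
Sum = 0+8+16+19 = 43.
SPT (increasing processing time): D B C A.
D: 0→5, due 19, tardiness 0
B: 5→15, due 17, tardiness 0
C: 15→26, due 15, tardiness 11
A: 26→38, due 16, tardiness 22
Sum = 0+0+11+22 = 33.
FIFO 42, EDD 42, LPT 43, SPT 33 → minimum 33.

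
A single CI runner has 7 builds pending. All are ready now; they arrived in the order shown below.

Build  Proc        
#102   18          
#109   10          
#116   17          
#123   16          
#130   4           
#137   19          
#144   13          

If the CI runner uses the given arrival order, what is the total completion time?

398

FIFO (arrival order): #102 #109 #116 #123 #130 #137 #144.
#102: 0→18
#109: 18→28
#116: 28→45
#123: 45→61
#130: 61→65
#137: 65→84
#144: 84→97
Sum = 18+28+45+61+65+84+97 = 398.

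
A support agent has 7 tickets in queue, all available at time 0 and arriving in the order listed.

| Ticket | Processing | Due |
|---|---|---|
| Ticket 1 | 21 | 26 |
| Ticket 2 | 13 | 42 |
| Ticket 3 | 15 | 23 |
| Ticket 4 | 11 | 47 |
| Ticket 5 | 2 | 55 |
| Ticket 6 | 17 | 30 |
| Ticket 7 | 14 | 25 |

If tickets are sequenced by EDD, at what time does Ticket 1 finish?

EDD (increasing due date): Ticket 3 Ticket 7 Ticket 1 Ticket 6 Ticket 2 Ticket 4 Ticket 5.
Ticket 3: 0→15
Ticket 7: 15→29
Ticket 1: 29→50

50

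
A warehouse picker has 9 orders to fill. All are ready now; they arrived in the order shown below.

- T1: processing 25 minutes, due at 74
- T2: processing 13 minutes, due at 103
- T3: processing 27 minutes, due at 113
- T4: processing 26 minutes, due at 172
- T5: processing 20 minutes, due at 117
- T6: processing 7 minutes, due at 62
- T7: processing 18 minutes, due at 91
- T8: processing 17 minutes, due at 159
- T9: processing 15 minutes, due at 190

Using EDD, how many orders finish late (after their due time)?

0

EDD (increasing due date): T6 T1 T7 T2 T3 T5 T8 T4 T9.
T6: 0→7, due 62, tardiness 0
T1: 7→32, due 74, tardiness 0
T7: 32→50, due 91, tardiness 0
T2: 50→63, due 103, tardiness 0
T3: 63→90, due 113, tardiness 0
T5: 90→110, due 117, tardiness 0
T8: 110→127, due 159, tardiness 0
T4: 127→153, due 172, tardiness 0
T9: 153→168, due 190, tardiness 0
Late orders: 0.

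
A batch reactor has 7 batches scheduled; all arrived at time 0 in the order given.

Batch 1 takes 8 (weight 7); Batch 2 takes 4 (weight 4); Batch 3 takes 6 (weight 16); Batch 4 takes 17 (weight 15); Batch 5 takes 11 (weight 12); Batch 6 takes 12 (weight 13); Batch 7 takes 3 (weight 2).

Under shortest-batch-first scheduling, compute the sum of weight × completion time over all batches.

2260

SPT (increasing processing time): Batch 7 Batch 2 Batch 3 Batch 1 Batch 5 Batch 6 Batch 4.
Batch 7: finishes 3, weight 2, w·C = 6
Batch 2: finishes 7, weight 4, w·C = 28
Batch 3: finishes 13, weight 16, w·C = 208
Batch 1: finishes 21, weight 7, w·C = 147
Batch 5: finishes 32, weight 12, w·C = 384
Batch 6: finishes 44, weight 13, w·C = 572
Batch 4: finishes 61, weight 15, w·C = 915
Sum = 6+28+208+147+384+572+915 = 2260.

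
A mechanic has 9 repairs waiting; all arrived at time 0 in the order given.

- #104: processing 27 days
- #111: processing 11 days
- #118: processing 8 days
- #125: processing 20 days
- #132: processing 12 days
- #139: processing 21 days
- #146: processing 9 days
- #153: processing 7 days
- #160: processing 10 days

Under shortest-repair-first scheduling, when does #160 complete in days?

SPT (increasing processing time): #153 #118 #146 #160 #111 #132 #125 #139 #104.
#153: 0→7
#118: 7→15
#146: 15→24
#160: 24→34

34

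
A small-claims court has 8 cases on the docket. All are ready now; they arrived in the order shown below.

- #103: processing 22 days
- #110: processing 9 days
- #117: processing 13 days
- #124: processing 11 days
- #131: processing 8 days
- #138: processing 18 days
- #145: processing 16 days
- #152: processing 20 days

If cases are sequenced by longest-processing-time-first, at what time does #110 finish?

LPT (decreasing processing time): #103 #152 #138 #145 #117 #124 #110 #131.
#103: 0→22
#152: 22→42
#138: 42→60
#145: 60→76
#117: 76→89
#124: 89→100
#110: 100→109

109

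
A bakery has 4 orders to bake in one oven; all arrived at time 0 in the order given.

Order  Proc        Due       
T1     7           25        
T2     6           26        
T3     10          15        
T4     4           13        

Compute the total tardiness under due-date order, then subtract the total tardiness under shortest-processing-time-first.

-11

EDD (increasing due date): T4 T3 T1 T2.
T4: 0→4, due 13, tardiness 0
T3: 4→14, due 15, tardiness 0
T1: 14→21, due 25, tardiness 0
T2: 21→27, due 26, tardiness 1
Sum = 0+0+0+1 = 1.
SPT (increasing processing time): T4 T2 T1 T3.
T4: 0→4, due 13, tardiness 0
T2: 4→10, due 26, tardiness 0
T1: 10→17, due 25, tardiness 0
T3: 17→27, due 15, tardiness 12
Sum = 0+0+0+12 = 12.
Difference = 1 − 12 = -11.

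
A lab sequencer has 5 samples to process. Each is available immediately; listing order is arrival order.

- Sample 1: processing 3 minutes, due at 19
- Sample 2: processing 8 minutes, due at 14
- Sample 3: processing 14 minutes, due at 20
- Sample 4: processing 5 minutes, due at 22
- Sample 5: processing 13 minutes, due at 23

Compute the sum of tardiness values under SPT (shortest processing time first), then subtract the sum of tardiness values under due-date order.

SPT (increasing processing time): Sample 1 Sample 4 Sample 2 Sample 5 Sample 3.
Sample 1: 0→3, due 19, tardiness 0
Sample 4: 3→8, due 22, tardiness 0
Sample 2: 8→16, due 14, tardiness 2
Sample 5: 16→29, due 23, tardiness 6
Sample 3: 29→43, due 20, tardiness 23
Sum = 0+0+2+6+23 = 31.
EDD (increasing due date): Sample 2 Sample 1 Sample 3 Sample 4 Sample 5.
Sample 2: 0→8, due 14, tardiness 0
Sample 1: 8→11, due 19, tardiness 0
Sample 3: 11→25, due 20, tardiness 5
Sample 4: 25→30, due 22, tardiness 8
Sample 5: 30→43, due 23, tardiness 20
Sum = 0+0+5+8+20 = 33.
Difference = 31 − 33 = -2.

-2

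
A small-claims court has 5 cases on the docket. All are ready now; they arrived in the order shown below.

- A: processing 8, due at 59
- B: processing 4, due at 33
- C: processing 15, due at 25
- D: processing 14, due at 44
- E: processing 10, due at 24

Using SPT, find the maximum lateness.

26

SPT (increasing processing time): B A E D C.
B: 0→4, due 33, lateness -29
A: 4→12, due 59, lateness -47
E: 12→22, due 24, lateness -2
D: 22→36, due 44, lateness -8
C: 36→51, due 25, lateness 26
Maximum = 26.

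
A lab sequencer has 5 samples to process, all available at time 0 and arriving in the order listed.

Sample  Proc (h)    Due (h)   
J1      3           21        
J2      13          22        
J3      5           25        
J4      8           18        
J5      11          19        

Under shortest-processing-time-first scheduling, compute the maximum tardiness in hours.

SPT (increasing processing time): J1 J3 J4 J5 J2.
J1: 0→3, due 21, tardiness 0
J3: 3→8, due 25, tardiness 0
J4: 8→16, due 18, tardiness 0
J5: 16→27, due 19, tardiness 8
J2: 27→40, due 22, tardiness 18
Maximum = 18.

18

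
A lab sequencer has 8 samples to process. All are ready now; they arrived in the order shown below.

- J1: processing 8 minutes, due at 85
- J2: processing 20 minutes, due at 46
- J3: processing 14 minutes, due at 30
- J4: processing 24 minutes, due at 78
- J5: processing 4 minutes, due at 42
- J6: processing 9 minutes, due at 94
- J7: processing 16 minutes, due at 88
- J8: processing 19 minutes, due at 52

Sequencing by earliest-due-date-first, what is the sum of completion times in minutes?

EDD (increasing due date): J3 J5 J2 J8 J4 J1 J7 J6.
J3: 0→14
J5: 14→18
J2: 18→38
J8: 38→57
J4: 57→81
J1: 81→89
J7: 89→105
J6: 105→114
Sum = 14+18+38+57+81+89+105+114 = 516.

516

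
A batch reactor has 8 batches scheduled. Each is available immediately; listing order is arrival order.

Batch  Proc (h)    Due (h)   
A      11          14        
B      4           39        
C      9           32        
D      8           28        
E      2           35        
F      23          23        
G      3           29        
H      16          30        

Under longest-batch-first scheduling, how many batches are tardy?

7

LPT (decreasing processing time): F H A C D B G E.
F: 0→23, due 23, tardiness 0
H: 23→39, due 30, tardiness 9
A: 39→50, due 14, tardiness 36
C: 50→59, due 32, tardiness 27
D: 59→67, due 28, tardiness 39
B: 67→71, due 39, tardiness 32
G: 71→74, due 29, tardiness 45
E: 74→76, due 35, tardiness 41
Late batches: 7.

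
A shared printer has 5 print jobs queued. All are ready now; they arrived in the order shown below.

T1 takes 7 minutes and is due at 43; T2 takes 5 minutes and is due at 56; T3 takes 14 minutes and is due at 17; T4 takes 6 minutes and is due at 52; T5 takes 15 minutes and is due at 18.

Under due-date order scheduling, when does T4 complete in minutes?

42

EDD (increasing due date): T3 T5 T1 T4 T2.
T3: 0→14
T5: 14→29
T1: 29→36
T4: 36→42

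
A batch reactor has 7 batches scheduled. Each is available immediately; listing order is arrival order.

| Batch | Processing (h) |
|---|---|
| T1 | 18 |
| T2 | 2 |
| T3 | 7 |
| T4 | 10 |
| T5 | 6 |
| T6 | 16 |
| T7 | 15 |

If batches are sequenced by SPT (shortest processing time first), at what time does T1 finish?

74

SPT (increasing processing time): T2 T5 T3 T4 T7 T6 T1.
T2: 0→2
T5: 2→8
T3: 8→15
T4: 15→25
T7: 25→40
T6: 40→56
T1: 56→74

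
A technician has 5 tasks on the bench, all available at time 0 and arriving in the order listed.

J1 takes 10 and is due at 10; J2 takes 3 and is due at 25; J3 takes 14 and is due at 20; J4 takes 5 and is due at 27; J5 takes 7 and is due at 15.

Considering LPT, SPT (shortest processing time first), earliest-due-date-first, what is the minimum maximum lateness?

LPT (decreasing processing time): J3 J1 J5 J4 J2.
J3: 0→14, due 20, lateness -6
J1: 14→24, due 10, lateness 14
J5: 24→31, due 15, lateness 16
J4: 31→36, due 27, lateness 9
J2: 36→39, due 25, lateness 14
Maximum = 16.
SPT (increasing processing time): J2 J4 J5 J1 J3.
J2: 0→3, due 25, lateness -22
J4: 3→8, due 27, lateness -19
J5: 8→15, due 15, lateness 0
J1: 15→25, due 10, lateness 15
J3: 25→39, due 20, lateness 19
Maximum = 19.
EDD (increasing due date): J1 J5 J3 J2 J4.
J1: 0→10, due 10, lateness 0
J5: 10→17, due 15, lateness 2
J3: 17→31, due 20, lateness 11
J2: 31→34, due 25, lateness 9
J4: 34→39, due 27, lateness 12
Maximum = 12.
LPT 16, SPT 19, EDD 12 → minimum 12.

12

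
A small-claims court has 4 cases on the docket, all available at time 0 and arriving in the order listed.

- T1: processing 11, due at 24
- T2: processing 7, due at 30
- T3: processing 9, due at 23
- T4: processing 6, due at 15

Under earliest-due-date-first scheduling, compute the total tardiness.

EDD (increasing due date): T4 T3 T1 T2.
T4: 0→6, due 15, tardiness 0
T3: 6→15, due 23, tardiness 0
T1: 15→26, due 24, tardiness 2
T2: 26→33, due 30, tardiness 3
Sum = 0+0+2+3 = 5.

5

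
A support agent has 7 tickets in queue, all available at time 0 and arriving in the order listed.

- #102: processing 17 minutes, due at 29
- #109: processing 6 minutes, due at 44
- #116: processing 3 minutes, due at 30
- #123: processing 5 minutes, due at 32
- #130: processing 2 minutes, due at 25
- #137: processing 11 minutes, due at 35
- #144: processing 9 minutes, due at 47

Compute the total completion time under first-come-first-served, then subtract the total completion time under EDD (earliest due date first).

22

FIFO (arrival order): #102 #109 #116 #123 #130 #137 #144.
#102: 0→17
#109: 17→23
#116: 23→26
#123: 26→31
#130: 31→33
#137: 33→44
#144: 44→53
Sum = 17+23+26+31+33+44+53 = 227.
EDD (increasing due date): #130 #102 #116 #123 #137 #109 #144.
#130: 0→2
#102: 2→19
#116: 19→22
#123: 22→27
#137: 27→38
#109: 38→44
#144: 44→53
Sum = 2+19+22+27+38+44+53 = 205.
Difference = 227 − 205 = 22.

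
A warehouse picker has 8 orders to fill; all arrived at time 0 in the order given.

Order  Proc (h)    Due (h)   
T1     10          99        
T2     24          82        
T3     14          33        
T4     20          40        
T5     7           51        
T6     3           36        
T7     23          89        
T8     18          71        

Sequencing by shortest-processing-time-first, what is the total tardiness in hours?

SPT (increasing processing time): T6 T5 T1 T3 T8 T4 T7 T2.
T6: 0→3, due 36, tardiness 0
T5: 3→10, due 51, tardiness 0
T1: 10→20, due 99, tardiness 0
T3: 20→34, due 33, tardiness 1
T8: 34→52, due 71, tardiness 0
T4: 52→72, due 40, tardiness 32
T7: 72→95, due 89, tardiness 6
T2: 95→119, due 82, tardiness 37
Sum = 0+0+0+1+0+32+6+37 = 76.

76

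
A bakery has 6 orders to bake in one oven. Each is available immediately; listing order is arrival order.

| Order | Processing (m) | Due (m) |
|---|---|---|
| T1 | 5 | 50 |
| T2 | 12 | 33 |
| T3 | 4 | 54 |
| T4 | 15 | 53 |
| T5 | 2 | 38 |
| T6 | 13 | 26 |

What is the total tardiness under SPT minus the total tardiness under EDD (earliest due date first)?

SPT (increasing processing time): T5 T3 T1 T2 T6 T4.
T5: 0→2, due 38, tardiness 0
T3: 2→6, due 54, tardiness 0
T1: 6→11, due 50, tardiness 0
T2: 11→23, due 33, tardiness 0
T6: 23→36, due 26, tardiness 10
T4: 36→51, due 53, tardiness 0
Sum = 0+0+0+0+10+0 = 10.
EDD (increasing due date): T6 T2 T5 T1 T4 T3.
T6: 0→13, due 26, tardiness 0
T2: 13→25, due 33, tardiness 0
T5: 25→27, due 38, tardiness 0
T1: 27→32, due 50, tardiness 0
T4: 32→47, due 53, tardiness 0
T3: 47→51, due 54, tardiness 0
Sum = 0+0+0+0+0+0 = 0.
Difference = 10 − 0 = 10.

10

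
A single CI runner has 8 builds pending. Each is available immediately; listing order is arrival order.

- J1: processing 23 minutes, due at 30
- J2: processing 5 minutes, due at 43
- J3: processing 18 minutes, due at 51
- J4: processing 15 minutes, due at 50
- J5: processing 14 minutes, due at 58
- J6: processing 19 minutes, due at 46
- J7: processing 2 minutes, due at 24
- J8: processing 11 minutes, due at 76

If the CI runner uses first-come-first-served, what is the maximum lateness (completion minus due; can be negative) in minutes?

72

FIFO (arrival order): J1 J2 J3 J4 J5 J6 J7 J8.
J1: 0→23, due 30, lateness -7
J2: 23→28, due 43, lateness -15
J3: 28→46, due 51, lateness -5
J4: 46→61, due 50, lateness 11
J5: 61→75, due 58, lateness 17
J6: 75→94, due 46, lateness 48
J7: 94→96, due 24, lateness 72
J8: 96→107, due 76, lateness 31
Maximum = 72.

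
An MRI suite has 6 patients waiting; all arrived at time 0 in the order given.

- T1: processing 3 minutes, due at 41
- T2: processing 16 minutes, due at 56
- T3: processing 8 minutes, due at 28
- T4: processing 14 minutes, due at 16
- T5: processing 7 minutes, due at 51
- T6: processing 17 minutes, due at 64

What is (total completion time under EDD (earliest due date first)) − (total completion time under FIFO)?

EDD (increasing due date): T4 T3 T1 T5 T2 T6.
T4: 0→14
T3: 14→22
T1: 22→25
T5: 25→32
T2: 32→48
T6: 48→65
Sum = 14+22+25+32+48+65 = 206.
FIFO (arrival order): T1 T2 T3 T4 T5 T6.
T1: 0→3
T2: 3→19
T3: 19→27
T4: 27→41
T5: 41→48
T6: 48→65
Sum = 3+19+27+41+48+65 = 203.
Difference = 206 − 203 = 3.

3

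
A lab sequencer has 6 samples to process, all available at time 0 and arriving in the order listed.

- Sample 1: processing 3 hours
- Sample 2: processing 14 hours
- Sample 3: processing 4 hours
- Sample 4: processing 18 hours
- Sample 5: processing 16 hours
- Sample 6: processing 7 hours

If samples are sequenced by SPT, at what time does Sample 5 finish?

44

SPT (increasing processing time): Sample 1 Sample 3 Sample 6 Sample 2 Sample 5 Sample 4.
Sample 1: 0→3
Sample 3: 3→7
Sample 6: 7→14
Sample 2: 14→28
Sample 5: 28→44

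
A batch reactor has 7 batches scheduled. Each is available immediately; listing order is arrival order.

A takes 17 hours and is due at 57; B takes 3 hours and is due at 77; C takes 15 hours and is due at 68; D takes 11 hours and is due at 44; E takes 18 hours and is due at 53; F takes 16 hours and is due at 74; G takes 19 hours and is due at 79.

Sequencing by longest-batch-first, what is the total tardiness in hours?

91

LPT (decreasing processing time): G E A F C D B.
G: 0→19, due 79, tardiness 0
E: 19→37, due 53, tardiness 0
A: 37→54, due 57, tardiness 0
F: 54→70, due 74, tardiness 0
C: 70→85, due 68, tardiness 17
D: 85→96, due 44, tardiness 52
B: 96→99, due 77, tardiness 22
Sum = 0+0+0+0+17+52+22 = 91.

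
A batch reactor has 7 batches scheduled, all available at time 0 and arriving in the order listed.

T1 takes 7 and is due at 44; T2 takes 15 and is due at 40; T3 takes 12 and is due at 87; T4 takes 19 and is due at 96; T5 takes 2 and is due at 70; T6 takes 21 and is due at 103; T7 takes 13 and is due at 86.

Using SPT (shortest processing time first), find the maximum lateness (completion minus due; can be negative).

SPT (increasing processing time): T5 T1 T3 T7 T2 T4 T6.
T5: 0→2, due 70, lateness -68
T1: 2→9, due 44, lateness -35
T3: 9→21, due 87, lateness -66
T7: 21→34, due 86, lateness -52
T2: 34→49, due 40, lateness 9
T4: 49→68, due 96, lateness -28
T6: 68→89, due 103, lateness -14
Maximum = 9.

9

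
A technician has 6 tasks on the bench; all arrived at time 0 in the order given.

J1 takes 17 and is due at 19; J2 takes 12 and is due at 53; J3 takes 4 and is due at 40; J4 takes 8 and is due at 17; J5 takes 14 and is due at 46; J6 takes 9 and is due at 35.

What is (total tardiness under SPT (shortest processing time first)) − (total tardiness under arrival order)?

SPT (increasing processing time): J3 J4 J6 J2 J5 J1.
J3: 0→4, due 40, tardiness 0
J4: 4→12, due 17, tardiness 0
J6: 12→21, due 35, tardiness 0
J2: 21→33, due 53, tardiness 0
J5: 33→47, due 46, tardiness 1
J1: 47→64, due 19, tardiness 45
Sum = 0+0+0+0+1+45 = 46.
FIFO (arrival order): J1 J2 J3 J4 J5 J6.
J1: 0→17, due 19, tardiness 0
J2: 17→29, due 53, tardiness 0
J3: 29→33, due 40, tardiness 0
J4: 33→41, due 17, tardiness 24
J5: 41→55, due 46, tardiness 9
J6: 55→64, due 35, tardiness 29
Sum = 0+0+0+24+9+29 = 62.
Difference = 46 − 62 = -16.

-16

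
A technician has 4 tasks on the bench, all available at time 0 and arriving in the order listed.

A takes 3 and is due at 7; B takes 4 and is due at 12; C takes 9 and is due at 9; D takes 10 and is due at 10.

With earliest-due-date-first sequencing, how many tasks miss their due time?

EDD (increasing due date): A C D B.
A: 0→3, due 7, tardiness 0
C: 3→12, due 9, tardiness 3
D: 12→22, due 10, tardiness 12
B: 22→26, due 12, tardiness 14
Late tasks: 3.

3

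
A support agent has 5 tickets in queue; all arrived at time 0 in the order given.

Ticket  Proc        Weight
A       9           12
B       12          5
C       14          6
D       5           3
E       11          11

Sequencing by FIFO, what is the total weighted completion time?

FIFO (arrival order): A B C D E.
A: finishes 9, weight 12, w·C = 108
B: finishes 21, weight 5, w·C = 105
C: finishes 35, weight 6, w·C = 210
D: finishes 40, weight 3, w·C = 120
E: finishes 51, weight 11, w·C = 561
Sum = 108+105+210+120+561 = 1104.

1104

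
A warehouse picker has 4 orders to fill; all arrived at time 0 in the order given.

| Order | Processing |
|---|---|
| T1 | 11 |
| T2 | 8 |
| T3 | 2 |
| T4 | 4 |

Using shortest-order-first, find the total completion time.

47

SPT (increasing processing time): T3 T4 T2 T1.
T3: 0→2
T4: 2→6
T2: 6→14
T1: 14→25
Sum = 2+6+14+25 = 47.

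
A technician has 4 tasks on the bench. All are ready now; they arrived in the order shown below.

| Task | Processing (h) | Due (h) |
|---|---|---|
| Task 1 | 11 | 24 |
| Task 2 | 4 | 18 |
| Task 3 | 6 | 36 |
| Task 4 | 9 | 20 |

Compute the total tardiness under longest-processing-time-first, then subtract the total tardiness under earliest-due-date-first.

LPT (decreasing processing time): Task 1 Task 4 Task 3 Task 2.
Task 1: 0→11, due 24, tardiness 0
Task 4: 11→20, due 20, tardiness 0
Task 3: 20→26, due 36, tardiness 0
Task 2: 26→30, due 18, tardiness 12
Sum = 0+0+0+12 = 12.
EDD (increasing due date): Task 2 Task 4 Task 1 Task 3.
Task 2: 0→4, due 18, tardiness 0
Task 4: 4→13, due 20, tardiness 0
Task 1: 13→24, due 24, tardiness 0
Task 3: 24→30, due 36, tardiness 0
Sum = 0+0+0+0 = 0.
Difference = 12 − 0 = 12.

12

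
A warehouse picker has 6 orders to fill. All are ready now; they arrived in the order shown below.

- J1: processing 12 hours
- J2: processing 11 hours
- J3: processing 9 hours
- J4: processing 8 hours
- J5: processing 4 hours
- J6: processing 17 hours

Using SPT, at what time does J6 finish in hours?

SPT (increasing processing time): J5 J4 J3 J2 J1 J6.
J5: 0→4
J4: 4→12
J3: 12→21
J2: 21→32
J1: 32→44
J6: 44→61

61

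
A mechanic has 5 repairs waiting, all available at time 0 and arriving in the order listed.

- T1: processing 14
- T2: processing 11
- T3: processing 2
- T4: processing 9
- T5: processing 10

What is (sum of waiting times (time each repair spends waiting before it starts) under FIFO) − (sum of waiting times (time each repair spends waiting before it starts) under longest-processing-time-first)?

FIFO (arrival order): T1 T2 T3 T4 T5.
T1: waits 0, runs 0→14
T2: waits 14, runs 14→25
T3: waits 25, runs 25→27
T4: waits 27, runs 27→36
T5: waits 36, runs 36→46
Sum = 0+14+25+27+36 = 102.
LPT (decreasing processing time): T1 T2 T5 T4 T3.
T1: waits 0, runs 0→14
T2: waits 14, runs 14→25
T5: waits 25, runs 25→35
T4: waits 35, runs 35→44
T3: waits 44, runs 44→46
Sum = 0+14+25+35+44 = 118.
Difference = 102 − 118 = -16.

-16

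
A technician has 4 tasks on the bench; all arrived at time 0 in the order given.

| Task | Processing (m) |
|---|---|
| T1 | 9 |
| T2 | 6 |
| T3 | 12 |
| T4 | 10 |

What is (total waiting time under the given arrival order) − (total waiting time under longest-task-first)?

FIFO (arrival order): T1 T2 T3 T4.
T1: waits 0, runs 0→9
T2: waits 9, runs 9→15
T3: waits 15, runs 15→27
T4: waits 27, runs 27→37
Sum = 0+9+15+27 = 51.
LPT (decreasing processing time): T3 T4 T1 T2.
T3: waits 0, runs 0→12
T4: waits 12, runs 12→22
T1: waits 22, runs 22→31
T2: waits 31, runs 31→37
Sum = 0+12+22+31 = 65.
Difference = 51 − 65 = -14.

-14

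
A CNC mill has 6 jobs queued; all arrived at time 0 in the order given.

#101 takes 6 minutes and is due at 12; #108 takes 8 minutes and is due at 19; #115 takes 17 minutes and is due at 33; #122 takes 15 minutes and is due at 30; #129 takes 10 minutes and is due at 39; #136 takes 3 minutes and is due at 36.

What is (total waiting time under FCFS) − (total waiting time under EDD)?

9

FIFO (arrival order): #101 #108 #115 #122 #129 #136.
#101: waits 0, runs 0→6
#108: waits 6, runs 6→14
#115: waits 14, runs 14→31
#122: waits 31, runs 31→46
#129: waits 46, runs 46→56
#136: waits 56, runs 56→59
Sum = 0+6+14+31+46+56 = 153.
EDD (increasing due date): #101 #108 #122 #115 #136 #129.
#101: waits 0, runs 0→6
#108: waits 6, runs 6→14
#122: waits 14, runs 14→29
#115: waits 29, runs 29→46
#136: waits 46, runs 46→49
#129: waits 49, runs 49→59
Sum = 0+6+14+29+46+49 = 144.
Difference = 153 − 144 = 9.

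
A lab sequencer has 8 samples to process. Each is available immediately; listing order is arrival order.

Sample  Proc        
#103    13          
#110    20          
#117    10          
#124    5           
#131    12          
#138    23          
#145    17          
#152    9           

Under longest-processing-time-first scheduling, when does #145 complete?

60

LPT (decreasing processing time): #138 #110 #145 #103 #131 #117 #152 #124.
#138: 0→23
#110: 23→43
#145: 43→60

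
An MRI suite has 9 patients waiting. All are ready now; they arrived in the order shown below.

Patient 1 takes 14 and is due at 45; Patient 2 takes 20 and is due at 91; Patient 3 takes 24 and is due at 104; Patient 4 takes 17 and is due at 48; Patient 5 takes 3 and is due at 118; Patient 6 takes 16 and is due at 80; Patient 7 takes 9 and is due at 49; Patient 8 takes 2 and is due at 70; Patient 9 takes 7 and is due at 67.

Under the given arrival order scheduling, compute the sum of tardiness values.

FIFO (arrival order): Patient 1 Patient 2 Patient 3 Patient 4 Patient 5 Patient 6 Patient 7 Patient 8 Patient 9.
Patient 1: 0→14, due 45, tardiness 0
Patient 2: 14→34, due 91, tardiness 0
Patient 3: 34→58, due 104, tardiness 0
Patient 4: 58→75, due 48, tardiness 27
Patient 5: 75→78, due 118, tardiness 0
Patient 6: 78→94, due 80, tardiness 14
Patient 7: 94→103, due 49, tardiness 54
Patient 8: 103→105, due 70, tardiness 35
Patient 9: 105→112, due 67, tardiness 45
Sum = 0+0+0+27+0+14+54+35+45 = 175.

175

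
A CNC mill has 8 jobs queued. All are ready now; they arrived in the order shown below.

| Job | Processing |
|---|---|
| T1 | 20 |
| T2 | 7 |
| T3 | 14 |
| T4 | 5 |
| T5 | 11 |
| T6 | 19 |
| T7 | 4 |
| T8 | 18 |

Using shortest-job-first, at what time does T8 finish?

59

SPT (increasing processing time): T7 T4 T2 T5 T3 T8 T6 T1.
T7: 0→4
T4: 4→9
T2: 9→16
T5: 16→27
T3: 27→41
T8: 41→59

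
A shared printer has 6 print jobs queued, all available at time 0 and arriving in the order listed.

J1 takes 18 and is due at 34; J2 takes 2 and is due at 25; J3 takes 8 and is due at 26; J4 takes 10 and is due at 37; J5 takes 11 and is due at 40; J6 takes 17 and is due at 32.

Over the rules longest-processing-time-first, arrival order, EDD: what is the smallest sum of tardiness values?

LPT (decreasing processing time): J1 J6 J5 J4 J3 J2.
J1: 0→18, due 34, tardiness 0
J6: 18→35, due 32, tardiness 3
J5: 35→46, due 40, tardiness 6
J4: 46→56, due 37, tardiness 19
J3: 56→64, due 26, tardiness 38
J2: 64→66, due 25, tardiness 41
Sum = 0+3+6+19+38+41 = 107.
FIFO (arrival order): J1 J2 J3 J4 J5 J6.
J1: 0→18, due 34, tardiness 0
J2: 18→20, due 25, tardiness 0
J3: 20→28, due 26, tardiness 2
J4: 28→38, due 37, tardiness 1
J5: 38→49, due 40, tardiness 9
J6: 49→66, due 32, tardiness 34
Sum = 0+0+2+1+9+34 = 46.
EDD (increasing due date): J2 J3 J6 J1 J4 J5.
J2: 0→2, due 25, tardiness 0
J3: 2→10, due 26, tardiness 0
J6: 10→27, due 32, tardiness 0
J1: 27→45, due 34, tardiness 11
J4: 45→55, due 37, tardiness 18
J5: 55→66, due 40, tardiness 26
Sum = 0+0+0+11+18+26 = 55.
LPT 107, FIFO 46, EDD 55 → minimum 46.

46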